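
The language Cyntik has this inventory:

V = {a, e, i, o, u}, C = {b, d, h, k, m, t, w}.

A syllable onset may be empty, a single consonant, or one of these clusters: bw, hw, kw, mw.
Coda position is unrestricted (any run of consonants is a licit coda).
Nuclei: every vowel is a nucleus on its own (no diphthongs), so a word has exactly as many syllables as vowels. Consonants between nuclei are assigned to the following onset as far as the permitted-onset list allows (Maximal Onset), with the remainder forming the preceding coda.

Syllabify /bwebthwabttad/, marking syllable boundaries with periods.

bwebt.hwabt.tad

The vowels are e, a, a — 3 nuclei, so 3 syllables.
/e…a/ gap (V1→V2): cluster /bthw/ — the longest permitted-onset suffix is /hw/; onset = /hw/, preceding coda = /bt/.
/a…a/ gap (V2→V3): /btt/ — longest licit onset from the right is /t/, leaving /bt/ as coda.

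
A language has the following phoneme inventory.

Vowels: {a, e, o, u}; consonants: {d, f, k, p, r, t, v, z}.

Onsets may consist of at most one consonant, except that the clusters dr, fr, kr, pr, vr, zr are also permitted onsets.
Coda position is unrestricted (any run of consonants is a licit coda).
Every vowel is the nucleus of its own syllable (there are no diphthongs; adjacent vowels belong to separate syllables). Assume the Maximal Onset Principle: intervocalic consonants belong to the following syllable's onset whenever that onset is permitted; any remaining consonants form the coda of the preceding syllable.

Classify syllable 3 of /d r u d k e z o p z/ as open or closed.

closed

Nuclei (vowels): u, e, o → 3 syllables.
Between /u/ (V1) and /e/ (V2): cluster /dk/ — the longest permitted-onset suffix is /k/; onset = /k/, preceding coda = /d/.
Between /e/ (V2) and /o/ (V3): /z/ is a single consonant, so it becomes the next onset.
Result: drud.ke.zopz.
Syllable 3 is /zopz/ with coda /pz/, so it is closed.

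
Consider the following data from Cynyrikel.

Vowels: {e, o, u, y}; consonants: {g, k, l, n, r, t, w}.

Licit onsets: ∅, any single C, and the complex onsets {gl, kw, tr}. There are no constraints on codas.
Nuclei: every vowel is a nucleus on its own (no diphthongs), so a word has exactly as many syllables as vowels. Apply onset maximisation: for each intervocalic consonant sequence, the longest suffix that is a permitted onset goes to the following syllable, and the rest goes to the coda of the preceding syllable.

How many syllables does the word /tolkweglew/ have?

3

Vowels present: o, e, e; each is a nucleus, giving 3 syllables.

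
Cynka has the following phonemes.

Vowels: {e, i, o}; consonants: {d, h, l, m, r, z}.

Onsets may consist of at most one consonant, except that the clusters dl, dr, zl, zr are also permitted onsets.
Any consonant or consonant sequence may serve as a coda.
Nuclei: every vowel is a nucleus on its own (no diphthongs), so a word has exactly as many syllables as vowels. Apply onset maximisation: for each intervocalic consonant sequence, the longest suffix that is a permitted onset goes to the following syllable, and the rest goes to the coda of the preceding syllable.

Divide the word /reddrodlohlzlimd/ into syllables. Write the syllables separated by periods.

red.dro.dlohl.zlimd

Nuclei (vowels): e, o, o, i → 4 syllables.
V1 /e/ – V2 /o/: /ddr/ — longest licit onset from the right is /dr/, leaving /d/ as coda.
V2 /o/ – V3 /o/: /dl/ is a licit onset in full, so it all attaches to the next syllable.
V3 /o/ – V4 /i/: cluster /hlzl/ — the longest permitted-onset suffix is /zl/; onset = /zl/, preceding coda = /hl/.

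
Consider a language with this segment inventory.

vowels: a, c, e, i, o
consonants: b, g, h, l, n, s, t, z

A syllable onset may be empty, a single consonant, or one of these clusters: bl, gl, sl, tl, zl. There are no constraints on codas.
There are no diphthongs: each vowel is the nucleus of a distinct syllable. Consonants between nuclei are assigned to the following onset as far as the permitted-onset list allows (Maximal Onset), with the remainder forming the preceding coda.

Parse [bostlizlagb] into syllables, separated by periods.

Vowels present: o, i, a; each is a nucleus, giving 3 syllables.
V1 /o/ – V2 /i/: /stl/ — longest licit onset from the right is /tl/, leaving /s/ as coda.
V2 /i/ – V3 /a/: /zl/ — entire cluster is a permitted onset → onset /zl/, coda ∅.

bos.tli.zlagb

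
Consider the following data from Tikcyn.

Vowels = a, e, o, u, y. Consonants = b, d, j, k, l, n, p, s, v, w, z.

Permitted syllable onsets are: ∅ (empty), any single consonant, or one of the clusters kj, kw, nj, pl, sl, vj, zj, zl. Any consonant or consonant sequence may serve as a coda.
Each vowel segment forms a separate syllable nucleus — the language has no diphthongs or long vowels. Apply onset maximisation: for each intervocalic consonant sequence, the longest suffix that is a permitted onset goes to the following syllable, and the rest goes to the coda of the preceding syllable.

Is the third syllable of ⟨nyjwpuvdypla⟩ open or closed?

The vowels are y, u, y, a — 4 nuclei, so 4 syllables.
V1 /y/ – V2 /u/: /jwp/ splits as /jw/ + /p/ (/p/ is the longest suffix that is a licit onset).
V2 /u/ – V3 /y/: cluster /vd/ — the longest permitted-onset suffix is /d/; onset = /d/, preceding coda = /v/.
V3 /y/ – V4 /a/: /pl/ is a licit onset in full, so it all attaches to the next syllable.
Result: nyjw.puv.dy.pla.
Syllable 3 is /dy/; it ends in its nucleus with no coda, so it is open.

open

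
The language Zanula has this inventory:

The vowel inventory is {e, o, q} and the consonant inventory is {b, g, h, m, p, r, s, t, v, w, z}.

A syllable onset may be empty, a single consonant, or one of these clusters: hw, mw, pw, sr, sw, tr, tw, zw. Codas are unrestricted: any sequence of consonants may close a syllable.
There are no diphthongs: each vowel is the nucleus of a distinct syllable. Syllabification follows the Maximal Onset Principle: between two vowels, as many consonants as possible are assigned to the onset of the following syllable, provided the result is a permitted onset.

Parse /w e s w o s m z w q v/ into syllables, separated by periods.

The vowels are e, o, q — 3 nuclei, so 3 syllables.
V1 /e/ – V2 /o/: /sw/ is a licit onset in full, so it all attaches to the next syllable.
V2 /o/ – V3 /q/: /smzw/ — longest licit onset from the right is /zw/, leaving /sm/ as coda.

we.swosm.zwqv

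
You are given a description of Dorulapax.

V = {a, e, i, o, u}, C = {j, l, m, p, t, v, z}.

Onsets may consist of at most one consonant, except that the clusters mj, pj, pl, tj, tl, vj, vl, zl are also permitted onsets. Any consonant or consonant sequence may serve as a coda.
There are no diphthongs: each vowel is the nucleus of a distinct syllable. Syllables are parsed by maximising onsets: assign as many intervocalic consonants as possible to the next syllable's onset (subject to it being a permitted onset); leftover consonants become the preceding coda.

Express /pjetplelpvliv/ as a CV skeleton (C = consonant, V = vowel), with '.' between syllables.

CCVC.CCVCC.CCVC

Nuclei (vowels): e, e, i → 3 syllables.
σ1/σ2 boundary: /tpl/; trying suffixes from longest down, /pl/ is the first permitted one, so coda /t/ | onset /pl/.
σ2/σ3 boundary: cluster /lpvl/ — the longest permitted-onset suffix is /vl/; onset = /vl/, preceding coda = /lp/.
Putting it together: pjet.plelp.vliv.
Mapping each syllable to C/V: /pjet/ → CCVC, /plelp/ → CCVCC, /vliv/ → CCVC.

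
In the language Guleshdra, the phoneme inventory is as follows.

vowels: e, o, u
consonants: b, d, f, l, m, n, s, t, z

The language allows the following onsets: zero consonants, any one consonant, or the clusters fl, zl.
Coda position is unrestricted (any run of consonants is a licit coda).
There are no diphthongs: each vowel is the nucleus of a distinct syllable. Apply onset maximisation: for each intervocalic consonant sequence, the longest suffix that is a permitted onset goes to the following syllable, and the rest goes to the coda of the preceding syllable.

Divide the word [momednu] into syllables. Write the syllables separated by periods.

Vowels present: o, e, u; each is a nucleus, giving 3 syllables.
/o…e/ gap (V1→V2): just /m/ — single C goes to the following onset.
/e…u/ gap (V2→V3): cluster /dn/ — the longest permitted-onset suffix is /n/; onset = /n/, preceding coda = /d/.

mo.med.nu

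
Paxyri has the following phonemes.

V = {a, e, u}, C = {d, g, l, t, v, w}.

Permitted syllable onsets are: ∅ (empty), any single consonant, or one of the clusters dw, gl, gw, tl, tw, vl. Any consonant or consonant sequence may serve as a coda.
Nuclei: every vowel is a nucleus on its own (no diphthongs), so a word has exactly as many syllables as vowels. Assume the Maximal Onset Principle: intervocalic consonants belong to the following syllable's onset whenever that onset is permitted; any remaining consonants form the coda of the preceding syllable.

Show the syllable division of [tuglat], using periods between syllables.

tu.glat

The vowels are u, a — 2 nuclei, so 2 syllables.
Between /u/ (V1) and /a/ (V2): cluster /gl/ — /gl/ is itself a permitted onset, so the whole cluster goes right; preceding coda = ∅.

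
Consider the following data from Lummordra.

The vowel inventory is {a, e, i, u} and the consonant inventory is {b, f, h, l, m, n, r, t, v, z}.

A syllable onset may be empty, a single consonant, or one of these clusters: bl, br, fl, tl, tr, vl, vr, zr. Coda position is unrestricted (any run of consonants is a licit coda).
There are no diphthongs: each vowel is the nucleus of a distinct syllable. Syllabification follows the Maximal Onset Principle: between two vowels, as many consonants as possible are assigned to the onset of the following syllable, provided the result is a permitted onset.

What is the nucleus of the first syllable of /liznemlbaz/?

i

The vowels are i, e, a — 3 nuclei, so 3 syllables.
The first nucleus (vowel 1 from the left) is /i/.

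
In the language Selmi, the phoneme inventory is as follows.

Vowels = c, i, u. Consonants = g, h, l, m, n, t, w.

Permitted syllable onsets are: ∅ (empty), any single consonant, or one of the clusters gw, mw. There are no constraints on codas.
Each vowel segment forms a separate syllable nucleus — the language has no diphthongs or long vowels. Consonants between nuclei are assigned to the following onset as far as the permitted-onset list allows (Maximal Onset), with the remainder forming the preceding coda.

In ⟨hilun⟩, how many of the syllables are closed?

1

Nuclei (vowels): i, u → 2 syllables.
/i…u/ gap (V1→V2): just /l/ — single C goes to the following onset.
Result: hi.lun.
Classifying each syllable: /hi/ (open), /lun/ (closed).
Closed syllables: 1.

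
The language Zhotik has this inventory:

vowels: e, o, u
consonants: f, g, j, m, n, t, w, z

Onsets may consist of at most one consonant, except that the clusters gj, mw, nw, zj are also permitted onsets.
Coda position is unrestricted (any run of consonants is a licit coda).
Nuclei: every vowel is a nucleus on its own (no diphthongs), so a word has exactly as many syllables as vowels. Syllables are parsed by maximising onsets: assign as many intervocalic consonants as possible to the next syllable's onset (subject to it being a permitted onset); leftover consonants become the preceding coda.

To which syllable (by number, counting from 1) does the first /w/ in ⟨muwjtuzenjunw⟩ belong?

Vowels present: u, u, e, u; each is a nucleus, giving 4 syllables.
/u…u/ gap (V1→V2): /wjt/ splits as /wj/ + /t/ (/t/ is the longest suffix that is a licit onset).
/u…e/ gap (V2→V3): /z/ is a single consonant, so it becomes the next onset.
/e…u/ gap (V3→V4): cluster /nj/ — the longest permitted-onset suffix is /j/; onset = /j/, preceding coda = /n/.
Result: muwj.tu.zen.junw.
The first /w/ is in the coda of syllable 1 (/muwj/).

1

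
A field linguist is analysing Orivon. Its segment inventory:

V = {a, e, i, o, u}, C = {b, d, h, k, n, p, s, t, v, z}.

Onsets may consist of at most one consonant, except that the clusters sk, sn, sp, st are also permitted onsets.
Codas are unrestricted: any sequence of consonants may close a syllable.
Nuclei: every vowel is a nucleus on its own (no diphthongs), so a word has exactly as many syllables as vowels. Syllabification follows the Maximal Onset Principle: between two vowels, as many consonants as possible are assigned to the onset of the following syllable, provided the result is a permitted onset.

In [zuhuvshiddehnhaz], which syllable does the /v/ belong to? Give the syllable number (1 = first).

Nuclei (vowels): u, u, i, e, a → 5 syllables.
/u…u/ gap (V1→V2): /h/ → onset of the next syllable (single consonants are always licit onsets).
/u…i/ gap (V2→V3): /vsh/; trying suffixes from longest down, /h/ is the first permitted one, so coda /vs/ | onset /h/.
/i…e/ gap (V3→V4): /dd/ splits as /d/ + /d/ (/d/ is the longest suffix that is a licit onset).
/e…a/ gap (V4→V5): /hnh/ splits as /hn/ + /h/ (/h/ is the longest suffix that is a licit onset).
So the parse is zu.huvs.hid.dehn.haz.
The /v/ is in the coda of syllable 2 (/huvs/).

2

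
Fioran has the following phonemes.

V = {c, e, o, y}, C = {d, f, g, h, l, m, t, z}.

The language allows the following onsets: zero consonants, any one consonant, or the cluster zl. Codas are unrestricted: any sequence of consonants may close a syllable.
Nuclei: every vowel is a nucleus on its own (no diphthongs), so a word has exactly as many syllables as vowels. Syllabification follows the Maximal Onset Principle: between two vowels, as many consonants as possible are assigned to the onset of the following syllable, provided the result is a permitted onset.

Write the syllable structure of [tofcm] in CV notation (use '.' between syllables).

The vowels are o, c — 2 nuclei, so 2 syllables.
/o…c/ gap (V1→V2): /f/ is a single consonant, so it becomes the next onset.
Putting it together: to.fcm.
Mapping each syllable to C/V: /to/ → CV, /fcm/ → CVC.

CV.CVC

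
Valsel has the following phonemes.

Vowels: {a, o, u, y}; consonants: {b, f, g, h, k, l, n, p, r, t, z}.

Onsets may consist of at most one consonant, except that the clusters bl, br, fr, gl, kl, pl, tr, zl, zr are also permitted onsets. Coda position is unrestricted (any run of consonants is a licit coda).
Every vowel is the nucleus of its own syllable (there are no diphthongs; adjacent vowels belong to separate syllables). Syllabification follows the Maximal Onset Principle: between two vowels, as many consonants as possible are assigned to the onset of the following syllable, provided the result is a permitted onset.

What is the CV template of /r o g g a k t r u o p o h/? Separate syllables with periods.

Vowels present: o, a, u, o, o; each is a nucleus, giving 5 syllables.
/o…a/ gap (V1→V2): cluster /gg/ — the longest permitted-onset suffix is /g/; onset = /g/, preceding coda = /g/.
/a…u/ gap (V2→V3): /ktr/ — longest licit onset from the right is /tr/, leaving /k/ as coda.
/u…o/ gap (V3→V4): hiatus — the boundary sits between the two vowels.
/o…o/ gap (V4→V5): /p/ is a single consonant, so it becomes the next onset.
So the parse is rog.gak.tru.o.poh.
Mapping each syllable to C/V: /rog/ → CVC, /gak/ → CVC, /tru/ → CCV, /o/ → V, /poh/ → CVC.

CVC.CVC.CCV.V.CVC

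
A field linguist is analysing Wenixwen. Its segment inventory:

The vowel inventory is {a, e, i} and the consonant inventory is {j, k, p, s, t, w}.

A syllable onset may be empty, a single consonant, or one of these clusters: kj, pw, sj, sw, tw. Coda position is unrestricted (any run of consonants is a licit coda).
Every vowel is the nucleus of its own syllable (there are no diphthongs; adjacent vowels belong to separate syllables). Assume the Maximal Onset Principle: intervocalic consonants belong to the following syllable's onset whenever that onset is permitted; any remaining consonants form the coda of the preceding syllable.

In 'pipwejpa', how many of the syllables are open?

2

Nuclei (vowels): i, e, a → 3 syllables.
V1 /i/ – V2 /e/: /pw/ — entire cluster is a permitted onset → onset /pw/, coda ∅.
V2 /e/ – V3 /a/: /jp/; trying suffixes from longest down, /p/ is the first permitted one, so coda /j/ | onset /p/.
So the parse is pi.pwej.pa.
Classifying each syllable: /pi/ (open), /pwej/ (closed), /pa/ (open).
Open syllables: 2.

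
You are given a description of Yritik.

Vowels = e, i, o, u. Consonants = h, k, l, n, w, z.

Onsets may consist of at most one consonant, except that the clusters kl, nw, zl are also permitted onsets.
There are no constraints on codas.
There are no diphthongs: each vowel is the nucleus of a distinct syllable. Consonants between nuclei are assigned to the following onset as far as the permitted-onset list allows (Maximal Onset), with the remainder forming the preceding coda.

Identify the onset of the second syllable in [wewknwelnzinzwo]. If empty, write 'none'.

nw

The vowels are e, e, i, o — 4 nuclei, so 4 syllables.
σ1/σ2 boundary: /wknw/ splits as /wk/ + /nw/ (/nw/ is the longest suffix that is a licit onset).
σ2/σ3 boundary: cluster /lnz/ — the longest permitted-onset suffix is /z/; onset = /z/, preceding coda = /ln/.
σ3/σ4 boundary: /nzw/; trying suffixes from longest down, /w/ is the first permitted one, so coda /nz/ | onset /w/.
Syllabification: wewk.nweln.zinz.wo.
Syllable 2 is /nweln/: onset /nw/, nucleus /e/, coda /ln/.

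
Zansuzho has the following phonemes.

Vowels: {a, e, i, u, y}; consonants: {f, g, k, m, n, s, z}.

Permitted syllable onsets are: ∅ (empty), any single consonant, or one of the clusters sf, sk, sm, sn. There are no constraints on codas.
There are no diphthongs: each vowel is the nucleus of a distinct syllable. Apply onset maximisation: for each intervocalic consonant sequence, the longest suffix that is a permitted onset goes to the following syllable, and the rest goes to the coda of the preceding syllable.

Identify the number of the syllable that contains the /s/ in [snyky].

1

Nuclei (vowels): y, y → 2 syllables.
V1 /y/ – V2 /y/: /k/ → onset of the next syllable (single consonants are always licit onsets).
Result: sny.ky.
The /s/ is in the onset of syllable 1 (/sny/).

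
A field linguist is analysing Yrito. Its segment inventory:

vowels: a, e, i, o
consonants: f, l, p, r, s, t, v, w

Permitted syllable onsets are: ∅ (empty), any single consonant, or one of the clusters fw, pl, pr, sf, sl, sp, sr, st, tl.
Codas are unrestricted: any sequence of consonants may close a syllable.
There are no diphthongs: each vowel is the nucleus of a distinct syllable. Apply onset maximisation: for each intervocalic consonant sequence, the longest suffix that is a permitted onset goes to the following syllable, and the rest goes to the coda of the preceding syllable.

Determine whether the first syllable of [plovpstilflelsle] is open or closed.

Nuclei (vowels): o, i, e, e → 4 syllables.
σ1/σ2 boundary: /vpst/; trying suffixes from longest down, /st/ is the first permitted one, so coda /vp/ | onset /st/.
σ2/σ3 boundary: /lfl/ splits as /lf/ + /l/ (/l/ is the longest suffix that is a licit onset).
σ3/σ4 boundary: cluster /lsl/ — the longest permitted-onset suffix is /sl/; onset = /sl/, preceding coda = /l/.
Putting it together: plovp.stilf.lel.sle.
Syllable 1 is /plovp/ with coda /vp/, so it is closed.

closed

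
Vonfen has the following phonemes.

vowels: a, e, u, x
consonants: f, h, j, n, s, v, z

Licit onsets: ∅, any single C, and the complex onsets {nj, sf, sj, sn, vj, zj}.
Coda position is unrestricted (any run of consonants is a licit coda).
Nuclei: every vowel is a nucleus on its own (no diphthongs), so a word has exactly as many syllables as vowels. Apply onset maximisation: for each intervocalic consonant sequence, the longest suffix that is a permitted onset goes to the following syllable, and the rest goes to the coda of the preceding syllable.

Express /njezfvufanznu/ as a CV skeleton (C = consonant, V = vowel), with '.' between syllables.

CCVCC.CV.CVCC.CV

Nuclei (vowels): e, u, a, u → 4 syllables.
V1 /e/ – V2 /u/: cluster /zfv/ — the longest permitted-onset suffix is /v/; onset = /v/, preceding coda = /zf/.
V2 /u/ – V3 /a/: just /f/ — single C goes to the following onset.
V3 /a/ – V4 /u/: /nzn/ splits as /nz/ + /n/ (/n/ is the longest suffix that is a licit onset).
Result: njezf.vu.fanz.nu.
Mapping each syllable to C/V: /njezf/ → CCVCC, /vu/ → CV, /fanz/ → CVCC, /nu/ → CV.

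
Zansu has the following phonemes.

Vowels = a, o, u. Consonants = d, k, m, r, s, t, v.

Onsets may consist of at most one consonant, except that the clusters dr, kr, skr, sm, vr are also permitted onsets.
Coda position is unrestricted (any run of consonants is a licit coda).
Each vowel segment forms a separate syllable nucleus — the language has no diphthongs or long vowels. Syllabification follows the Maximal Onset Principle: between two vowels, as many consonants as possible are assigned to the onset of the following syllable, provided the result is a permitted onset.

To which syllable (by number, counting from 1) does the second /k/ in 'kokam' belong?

Nuclei (vowels): o, a → 2 syllables.
V1 /o/ – V2 /a/: /k/ is a single consonant, so it becomes the next onset.
Putting it together: ko.kam.
The second /k/ is in the onset of syllable 2 (/kam/).

2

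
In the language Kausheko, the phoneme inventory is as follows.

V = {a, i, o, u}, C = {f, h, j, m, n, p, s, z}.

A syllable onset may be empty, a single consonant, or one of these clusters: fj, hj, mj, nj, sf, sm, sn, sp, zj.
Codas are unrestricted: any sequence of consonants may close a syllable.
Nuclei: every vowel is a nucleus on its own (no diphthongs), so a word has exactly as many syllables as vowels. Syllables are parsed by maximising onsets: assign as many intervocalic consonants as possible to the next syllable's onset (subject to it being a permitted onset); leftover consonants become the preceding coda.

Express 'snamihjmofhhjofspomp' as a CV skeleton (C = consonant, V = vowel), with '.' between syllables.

CCV.CVCC.CVCC.CCVC.CCVCC

The vowels are a, i, o, o, o — 5 nuclei, so 5 syllables.
Between /a/ (V1) and /i/ (V2): /m/ is a single consonant, so it becomes the next onset.
Between /i/ (V2) and /o/ (V3): cluster /hjm/ — the longest permitted-onset suffix is /m/; onset = /m/, preceding coda = /hj/.
Between /o/ (V3) and /o/ (V4): /fhhj/; trying suffixes from longest down, /hj/ is the first permitted one, so coda /fh/ | onset /hj/.
Between /o/ (V4) and /o/ (V5): /fsp/ — longest licit onset from the right is /sp/, leaving /f/ as coda.
Syllabification: sna.mihj.mofh.hjof.spomp.
Mapping each syllable to C/V: /sna/ → CCV, /mihj/ → CVCC, /mofh/ → CVCC, /hjof/ → CCVC, /spomp/ → CCVCC.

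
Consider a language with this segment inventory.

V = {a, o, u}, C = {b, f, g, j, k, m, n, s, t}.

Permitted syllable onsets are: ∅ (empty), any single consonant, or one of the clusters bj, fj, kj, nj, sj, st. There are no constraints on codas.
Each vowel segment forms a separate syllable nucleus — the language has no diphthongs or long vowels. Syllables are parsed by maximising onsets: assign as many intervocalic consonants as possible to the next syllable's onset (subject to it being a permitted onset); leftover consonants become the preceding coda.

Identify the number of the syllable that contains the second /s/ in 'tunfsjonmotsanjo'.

4

The vowels are u, o, o, a, o — 5 nuclei, so 5 syllables.
σ1/σ2 boundary: cluster /nfsj/ — the longest permitted-onset suffix is /sj/; onset = /sj/, preceding coda = /nf/.
σ2/σ3 boundary: /nm/; trying suffixes from longest down, /m/ is the first permitted one, so coda /n/ | onset /m/.
σ3/σ4 boundary: /ts/ — longest licit onset from the right is /s/, leaving /t/ as coda.
σ4/σ5 boundary: /nj/ is a licit onset in full, so it all attaches to the next syllable.
So the parse is tunf.sjon.mot.sa.njo.
The second /s/ is in the onset of syllable 4 (/sa/).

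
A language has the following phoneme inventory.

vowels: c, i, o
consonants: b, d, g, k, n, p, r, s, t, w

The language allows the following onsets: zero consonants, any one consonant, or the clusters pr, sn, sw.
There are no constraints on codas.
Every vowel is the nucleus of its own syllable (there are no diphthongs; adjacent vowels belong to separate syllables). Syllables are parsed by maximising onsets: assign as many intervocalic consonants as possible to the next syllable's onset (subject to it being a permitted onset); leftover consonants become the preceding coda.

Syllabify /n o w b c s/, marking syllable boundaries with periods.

now.bcs

The vowels are o, c — 2 nuclei, so 2 syllables.
σ1/σ2 boundary: /wb/ — longest licit onset from the right is /b/, leaving /w/ as coda.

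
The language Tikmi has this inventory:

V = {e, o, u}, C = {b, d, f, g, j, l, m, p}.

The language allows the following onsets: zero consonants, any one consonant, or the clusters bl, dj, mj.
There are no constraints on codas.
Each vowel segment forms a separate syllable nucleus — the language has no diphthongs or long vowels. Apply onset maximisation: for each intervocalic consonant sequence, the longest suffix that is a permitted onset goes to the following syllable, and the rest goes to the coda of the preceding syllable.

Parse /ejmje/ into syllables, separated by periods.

The vowels are e, e — 2 nuclei, so 2 syllables.
/e…e/ gap (V1→V2): /jmj/ — longest licit onset from the right is /mj/, leaving /j/ as coda.

ej.mje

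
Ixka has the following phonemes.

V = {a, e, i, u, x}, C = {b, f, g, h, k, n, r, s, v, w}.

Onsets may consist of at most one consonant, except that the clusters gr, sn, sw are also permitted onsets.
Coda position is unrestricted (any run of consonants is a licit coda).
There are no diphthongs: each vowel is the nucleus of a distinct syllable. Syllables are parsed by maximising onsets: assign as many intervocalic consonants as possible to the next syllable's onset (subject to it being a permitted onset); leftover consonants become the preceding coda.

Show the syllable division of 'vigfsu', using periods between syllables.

Vowels present: i, u; each is a nucleus, giving 2 syllables.
/i…u/ gap (V1→V2): /gfs/ splits as /gf/ + /s/ (/s/ is the longest suffix that is a licit onset).

vigf.su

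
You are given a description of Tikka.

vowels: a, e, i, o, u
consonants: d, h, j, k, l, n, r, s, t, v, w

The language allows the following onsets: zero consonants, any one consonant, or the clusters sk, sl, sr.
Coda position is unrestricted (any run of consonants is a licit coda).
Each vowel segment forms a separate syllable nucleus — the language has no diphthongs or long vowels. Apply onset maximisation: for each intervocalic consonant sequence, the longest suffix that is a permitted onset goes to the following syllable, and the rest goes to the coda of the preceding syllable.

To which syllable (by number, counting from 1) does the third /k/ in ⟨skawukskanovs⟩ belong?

Nuclei (vowels): a, u, a, o → 4 syllables.
Between /a/ (V1) and /u/ (V2): just /w/ — single C goes to the following onset.
Between /u/ (V2) and /a/ (V3): cluster /ksk/ — the longest permitted-onset suffix is /sk/; onset = /sk/, preceding coda = /k/.
Between /a/ (V3) and /o/ (V4): just /n/ — single C goes to the following onset.
Putting it together: ska.wuk.ska.novs.
The third /k/ is in the onset of syllable 3 (/ska/).

3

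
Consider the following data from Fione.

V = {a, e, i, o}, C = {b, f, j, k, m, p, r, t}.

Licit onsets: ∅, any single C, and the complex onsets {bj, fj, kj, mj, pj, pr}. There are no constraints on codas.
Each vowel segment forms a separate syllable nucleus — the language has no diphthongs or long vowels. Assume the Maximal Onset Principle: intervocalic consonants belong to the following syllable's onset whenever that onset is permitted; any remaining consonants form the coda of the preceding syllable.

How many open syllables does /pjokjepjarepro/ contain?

Nuclei (vowels): o, e, a, e, o → 5 syllables.
/o…e/ gap (V1→V2): cluster /kj/ — /kj/ is itself a permitted onset, so the whole cluster goes right; preceding coda = ∅.
/e…a/ gap (V2→V3): /pj/ is a licit onset in full, so it all attaches to the next syllable.
/a…e/ gap (V3→V4): /r/ is a single consonant, so it becomes the next onset.
/e…o/ gap (V4→V5): /pr/ is a licit onset in full, so it all attaches to the next syllable.
So the parse is pjo.kje.pja.re.pro.
Classifying each syllable: /pjo/ (open), /kje/ (open), /pja/ (open), /re/ (open), /pro/ (open).
Open syllables: 5.

5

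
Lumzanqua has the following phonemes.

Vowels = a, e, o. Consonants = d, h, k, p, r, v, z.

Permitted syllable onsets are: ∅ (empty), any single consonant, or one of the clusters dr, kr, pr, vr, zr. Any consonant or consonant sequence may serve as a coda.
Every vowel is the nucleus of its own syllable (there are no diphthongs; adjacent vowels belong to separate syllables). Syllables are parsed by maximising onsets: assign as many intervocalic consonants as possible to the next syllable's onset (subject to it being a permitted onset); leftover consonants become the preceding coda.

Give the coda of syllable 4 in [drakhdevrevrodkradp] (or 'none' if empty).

d

Vowels present: a, e, e, o, a; each is a nucleus, giving 5 syllables.
Between /a/ (V1) and /e/ (V2): /khd/; trying suffixes from longest down, /d/ is the first permitted one, so coda /kh/ | onset /d/.
Between /e/ (V2) and /e/ (V3): /vr/ is a licit onset in full, so it all attaches to the next syllable.
Between /e/ (V3) and /o/ (V4): /vr/ — entire cluster is a permitted onset → onset /vr/, coda ∅.
Between /o/ (V4) and /a/ (V5): cluster /dkr/ — the longest permitted-onset suffix is /kr/; onset = /kr/, preceding coda = /d/.
Syllabification: drakh.de.vre.vrod.kradp.
Syllable 4 is /vrod/: onset /vr/, nucleus /o/, coda /d/.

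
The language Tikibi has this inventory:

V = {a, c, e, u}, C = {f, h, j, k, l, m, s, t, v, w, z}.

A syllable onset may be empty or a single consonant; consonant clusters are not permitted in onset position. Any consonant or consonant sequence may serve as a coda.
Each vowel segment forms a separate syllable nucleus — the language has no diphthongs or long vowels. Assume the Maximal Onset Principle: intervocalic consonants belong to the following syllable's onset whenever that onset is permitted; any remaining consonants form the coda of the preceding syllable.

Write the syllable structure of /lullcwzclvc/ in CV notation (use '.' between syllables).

The vowels are u, c, c, c — 4 nuclei, so 4 syllables.
/u…c/ gap (V1→V2): /ll/ splits as /l/ + /l/ (/l/ is the longest suffix that is a licit onset).
/c…c/ gap (V2→V3): cluster /wz/ — the longest permitted-onset suffix is /z/; onset = /z/, preceding coda = /w/.
/c…c/ gap (V3→V4): /lv/ splits as /l/ + /v/ (/v/ is the longest suffix that is a licit onset).
So the parse is lul.lcw.zcl.vc.
Mapping each syllable to C/V: /lul/ → CVC, /lcw/ → CVC, /zcl/ → CVC, /vc/ → CV.

CVC.CVC.CVC.CV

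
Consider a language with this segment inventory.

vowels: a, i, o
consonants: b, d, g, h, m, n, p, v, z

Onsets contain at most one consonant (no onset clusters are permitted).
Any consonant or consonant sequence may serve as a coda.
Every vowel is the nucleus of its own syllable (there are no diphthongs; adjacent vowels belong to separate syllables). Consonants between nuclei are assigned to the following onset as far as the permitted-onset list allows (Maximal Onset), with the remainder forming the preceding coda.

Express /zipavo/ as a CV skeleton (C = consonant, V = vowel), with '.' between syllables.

Nuclei (vowels): i, a, o → 3 syllables.
V1 /i/ – V2 /a/: just /p/ — single C goes to the following onset.
V2 /a/ – V3 /o/: /v/ → onset of the next syllable (single consonants are always licit onsets).
Syllabification: zi.pa.vo.
Mapping each syllable to C/V: /zi/ → CV, /pa/ → CV, /vo/ → CV.

CV.CV.CV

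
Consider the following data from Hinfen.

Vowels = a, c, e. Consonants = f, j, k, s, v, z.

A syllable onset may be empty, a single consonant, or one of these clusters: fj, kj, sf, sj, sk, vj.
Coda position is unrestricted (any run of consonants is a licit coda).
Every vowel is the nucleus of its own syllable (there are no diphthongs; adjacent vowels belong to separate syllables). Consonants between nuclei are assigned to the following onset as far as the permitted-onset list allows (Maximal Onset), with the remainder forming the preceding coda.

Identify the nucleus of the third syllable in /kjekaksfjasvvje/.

a

Nuclei (vowels): e, a, a, e → 4 syllables.
The third nucleus (vowel 3 from the left) is /a/.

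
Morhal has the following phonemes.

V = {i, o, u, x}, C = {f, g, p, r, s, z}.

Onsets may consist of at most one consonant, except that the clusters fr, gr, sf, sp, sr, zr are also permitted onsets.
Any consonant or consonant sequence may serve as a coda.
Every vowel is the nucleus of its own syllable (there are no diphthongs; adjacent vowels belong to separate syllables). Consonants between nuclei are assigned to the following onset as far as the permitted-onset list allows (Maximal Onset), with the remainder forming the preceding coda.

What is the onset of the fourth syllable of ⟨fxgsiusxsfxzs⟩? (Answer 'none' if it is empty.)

Vowels present: x, i, u, x, x; each is a nucleus, giving 5 syllables.
/x…i/ gap (V1→V2): /gs/; trying suffixes from longest down, /s/ is the first permitted one, so coda /g/ | onset /s/.
/i…u/ gap (V2→V3): no consonants, so the boundary falls immediately after /i/.
/u…x/ gap (V3→V4): /s/ → onset of the next syllable (single consonants are always licit onsets).
/x…x/ gap (V4→V5): /sf/ — entire cluster is a permitted onset → onset /sf/, coda ∅.
Syllabification: fxg.si.u.sx.sfxzs.
Syllable 4 is /sx/: onset /s/, nucleus /x/, coda ∅.

s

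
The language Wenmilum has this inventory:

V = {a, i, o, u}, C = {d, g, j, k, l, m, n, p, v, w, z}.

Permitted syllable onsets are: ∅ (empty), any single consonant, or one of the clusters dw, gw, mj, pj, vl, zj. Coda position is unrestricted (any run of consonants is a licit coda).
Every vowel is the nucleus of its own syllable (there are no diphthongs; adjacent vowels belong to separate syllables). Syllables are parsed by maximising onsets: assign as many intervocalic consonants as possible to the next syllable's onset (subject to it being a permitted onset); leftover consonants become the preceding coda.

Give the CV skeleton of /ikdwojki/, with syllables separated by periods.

Nuclei (vowels): i, o, i → 3 syllables.
Between /i/ (V1) and /o/ (V2): /kdw/ — longest licit onset from the right is /dw/, leaving /k/ as coda.
Between /o/ (V2) and /i/ (V3): /jk/; trying suffixes from longest down, /k/ is the first permitted one, so coda /j/ | onset /k/.
Syllabification: ik.dwoj.ki.
Mapping each syllable to C/V: /ik/ → VC, /dwoj/ → CCVC, /ki/ → CV.

VC.CCVC.CV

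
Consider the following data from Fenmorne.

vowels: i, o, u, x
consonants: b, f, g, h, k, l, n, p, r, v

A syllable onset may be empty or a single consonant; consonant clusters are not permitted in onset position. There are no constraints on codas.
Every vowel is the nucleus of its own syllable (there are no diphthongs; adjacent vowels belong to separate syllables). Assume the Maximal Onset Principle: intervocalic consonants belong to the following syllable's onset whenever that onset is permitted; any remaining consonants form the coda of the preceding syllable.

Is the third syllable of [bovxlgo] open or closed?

open

Nuclei (vowels): o, x, o → 3 syllables.
/o…x/ gap (V1→V2): just /v/ — single C goes to the following onset.
/x…o/ gap (V2→V3): cluster /lg/ — the longest permitted-onset suffix is /g/; onset = /g/, preceding coda = /l/.
Result: bo.vxl.go.
Syllable 3 is /go/; it ends in its nucleus with no coda, so it is open.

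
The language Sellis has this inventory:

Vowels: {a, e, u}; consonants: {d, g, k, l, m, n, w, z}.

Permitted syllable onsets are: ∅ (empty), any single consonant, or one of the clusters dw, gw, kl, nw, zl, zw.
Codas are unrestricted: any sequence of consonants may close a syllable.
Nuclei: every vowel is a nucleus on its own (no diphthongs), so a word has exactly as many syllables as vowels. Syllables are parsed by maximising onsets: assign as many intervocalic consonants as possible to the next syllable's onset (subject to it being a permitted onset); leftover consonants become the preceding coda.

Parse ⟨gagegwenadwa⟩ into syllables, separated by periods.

ga.ge.gwe.na.dwa

Vowels present: a, e, e, a, a; each is a nucleus, giving 5 syllables.
/a…e/ gap (V1→V2): /g/ is a single consonant, so it becomes the next onset.
/e…e/ gap (V2→V3): cluster /gw/ — /gw/ is itself a permitted onset, so the whole cluster goes right; preceding coda = ∅.
/e…a/ gap (V3→V4): /n/ is a single consonant, so it becomes the next onset.
/a…a/ gap (V4→V5): cluster /dw/ — /dw/ is itself a permitted onset, so the whole cluster goes right; preceding coda = ∅.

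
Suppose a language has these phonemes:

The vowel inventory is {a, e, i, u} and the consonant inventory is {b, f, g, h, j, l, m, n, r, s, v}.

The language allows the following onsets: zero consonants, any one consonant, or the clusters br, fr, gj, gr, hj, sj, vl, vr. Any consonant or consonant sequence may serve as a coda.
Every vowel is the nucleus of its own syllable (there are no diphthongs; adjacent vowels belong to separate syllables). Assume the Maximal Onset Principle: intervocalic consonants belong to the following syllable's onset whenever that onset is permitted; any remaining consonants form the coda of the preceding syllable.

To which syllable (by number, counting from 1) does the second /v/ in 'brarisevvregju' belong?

The vowels are a, i, e, e, u — 5 nuclei, so 5 syllables.
σ1/σ2 boundary: /r/ is a single consonant, so it becomes the next onset.
σ2/σ3 boundary: /s/ is a single consonant, so it becomes the next onset.
σ3/σ4 boundary: /vvr/ — longest licit onset from the right is /vr/, leaving /v/ as coda.
σ4/σ5 boundary: /gj/ is a licit onset in full, so it all attaches to the next syllable.
Putting it together: bra.ri.sev.vre.gju.
The second /v/ is in the onset of syllable 4 (/vre/).

4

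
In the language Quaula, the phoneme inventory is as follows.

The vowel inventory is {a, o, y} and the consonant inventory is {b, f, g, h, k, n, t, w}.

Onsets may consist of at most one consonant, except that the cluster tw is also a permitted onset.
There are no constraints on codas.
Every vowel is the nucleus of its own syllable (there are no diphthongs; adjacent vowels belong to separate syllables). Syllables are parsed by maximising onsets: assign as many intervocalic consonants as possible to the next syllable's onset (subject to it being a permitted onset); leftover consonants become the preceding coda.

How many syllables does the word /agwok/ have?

Nuclei (vowels): a, o → 2 syllables.

2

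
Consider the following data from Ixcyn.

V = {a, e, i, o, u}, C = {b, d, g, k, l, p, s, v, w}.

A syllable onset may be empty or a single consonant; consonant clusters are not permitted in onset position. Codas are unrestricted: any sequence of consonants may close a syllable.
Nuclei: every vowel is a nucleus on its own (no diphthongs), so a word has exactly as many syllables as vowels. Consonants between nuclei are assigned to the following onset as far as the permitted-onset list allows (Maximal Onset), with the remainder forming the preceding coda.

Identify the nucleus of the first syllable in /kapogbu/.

a

The vowels are a, o, u — 3 nuclei, so 3 syllables.
The first nucleus (vowel 1 from the left) is /a/.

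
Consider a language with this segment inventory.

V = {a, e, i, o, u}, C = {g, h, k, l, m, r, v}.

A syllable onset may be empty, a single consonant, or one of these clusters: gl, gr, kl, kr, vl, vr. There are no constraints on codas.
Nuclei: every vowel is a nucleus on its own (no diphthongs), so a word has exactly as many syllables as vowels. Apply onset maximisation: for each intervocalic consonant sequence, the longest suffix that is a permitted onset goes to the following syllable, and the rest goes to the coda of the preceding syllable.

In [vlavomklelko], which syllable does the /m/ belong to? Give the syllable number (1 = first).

Nuclei (vowels): a, o, e, o → 4 syllables.
σ1/σ2 boundary: just /v/ — single C goes to the following onset.
σ2/σ3 boundary: /mkl/; trying suffixes from longest down, /kl/ is the first permitted one, so coda /m/ | onset /kl/.
σ3/σ4 boundary: cluster /lk/ — the longest permitted-onset suffix is /k/; onset = /k/, preceding coda = /l/.
Syllabification: vla.vom.klel.ko.
The /m/ is in the coda of syllable 2 (/vom/).

2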